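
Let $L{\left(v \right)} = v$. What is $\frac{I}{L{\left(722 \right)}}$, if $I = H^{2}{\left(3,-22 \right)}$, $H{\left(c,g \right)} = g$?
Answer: $\frac{242}{361} \approx 0.67036$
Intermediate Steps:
$I = 484$ ($I = \left(-22\right)^{2} = 484$)
$\frac{I}{L{\left(722 \right)}} = \frac{484}{722} = 484 \cdot \frac{1}{722} = \frac{242}{361}$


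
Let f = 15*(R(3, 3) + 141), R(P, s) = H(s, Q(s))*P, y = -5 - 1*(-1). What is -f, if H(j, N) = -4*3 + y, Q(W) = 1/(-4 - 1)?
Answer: -1395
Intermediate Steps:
y = -4 (y = -5 + 1 = -4)
Q(W) = -1/5 (Q(W) = 1/(-5) = -1/5)
H(j, N) = -16 (H(j, N) = -4*3 - 4 = -12 - 4 = -16)
R(P, s) = -16*P
f = 1395 (f = 15*(-16*3 + 141) = 15*(-48 + 141) = 15*93 = 1395)
-f = -1*1395 = -1395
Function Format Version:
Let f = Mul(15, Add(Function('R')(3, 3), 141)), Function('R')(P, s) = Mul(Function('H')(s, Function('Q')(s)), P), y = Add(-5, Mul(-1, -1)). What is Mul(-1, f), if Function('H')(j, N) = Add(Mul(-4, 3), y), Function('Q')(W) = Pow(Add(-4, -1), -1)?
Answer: -1395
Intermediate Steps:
y = -4 (y = Add(-5, 1) = -4)
Function('Q')(W) = Rational(-1, 5) (Function('Q')(W) = Pow(-5, -1) = Rational(-1, 5))
Function('H')(j, N) = -16 (Function('H')(j, N) = Add(Mul(-4, 3), -4) = Add(-12, -4) = -16)
Function('R')(P, s) = Mul(-16, P)
f = 1395 (f = Mul(15, Add(Mul(-16, 3), 141)) = Mul(15, Add(-48, 141)) = Mul(15, 93) = 1395)
Mul(-1, f) = Mul(-1, 1395) = -1395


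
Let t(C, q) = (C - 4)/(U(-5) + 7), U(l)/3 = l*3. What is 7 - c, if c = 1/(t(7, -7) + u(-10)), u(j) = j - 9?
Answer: 5113/725 ≈ 7.0524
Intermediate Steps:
u(j) = -9 + j
U(l) = 9*l (U(l) = 3*(l*3) = 3*(3*l) = 9*l)
t(C, q) = 2/19 - C/38 (t(C, q) = (C - 4)/(9*(-5) + 7) = (-4 + C)/(-45 + 7) = (-4 + C)/(-38) = (-4 + C)*(-1/38) = 2/19 - C/38)
c = -38/725 (c = 1/((2/19 - 1/38*7) + (-9 - 10)) = 1/((2/19 - 7/38) - 19) = 1/(-3/38 - 19) = 1/(-725/38) = -38/725 ≈ -0.052414)
7 - c = 7 - 1*(-38/725) = 7 + 38/725 = 5113/725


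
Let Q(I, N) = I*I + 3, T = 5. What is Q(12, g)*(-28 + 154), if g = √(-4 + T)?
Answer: 18522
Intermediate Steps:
g = 1 (g = √(-4 + 5) = √1 = 1)
Q(I, N) = 3 + I² (Q(I, N) = I² + 3 = 3 + I²)
Q(12, g)*(-28 + 154) = (3 + 12²)*(-28 + 154) = (3 + 144)*126 = 147*126 = 18522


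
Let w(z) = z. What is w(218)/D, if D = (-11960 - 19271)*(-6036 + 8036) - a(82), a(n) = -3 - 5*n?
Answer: -218/62461587 ≈ -3.4901e-6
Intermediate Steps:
D = -62461587 (D = (-11960 - 19271)*(-6036 + 8036) - (-3 - 5*82) = -31231*2000 - (-3 - 410) = -62462000 - 1*(-413) = -62462000 + 413 = -62461587)
w(218)/D = 218/(-62461587) = 218*(-1/62461587) = -218/62461587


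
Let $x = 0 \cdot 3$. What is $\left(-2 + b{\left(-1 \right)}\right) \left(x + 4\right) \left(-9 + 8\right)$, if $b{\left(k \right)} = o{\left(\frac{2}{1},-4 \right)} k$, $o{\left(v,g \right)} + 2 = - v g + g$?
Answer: $16$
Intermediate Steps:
$o{\left(v,g \right)} = -2 + g - g v$ ($o{\left(v,g \right)} = -2 + \left(- v g + g\right) = -2 - \left(- g + g v\right) = -2 + g - g v$)
$b{\left(k \right)} = 2 k$ ($b{\left(k \right)} = \left(-2 - 4 - - 4 \cdot \frac{2}{1}\right) k = \left(-2 - 4 - - 4 \cdot 2 \cdot 1\right) k = \left(-2 - 4 - \left(-4\right) 2\right) k = \left(-2 - 4 + 8\right) k = 2 k$)
$x = 0$
$\left(-2 + b{\left(-1 \right)}\right) \left(x + 4\right) \left(-9 + 8\right) = \left(-2 + 2 \left(-1\right)\right) \left(0 + 4\right) \left(-9 + 8\right) = \left(-2 - 2\right) 4 \left(-1\right) = \left(-4\right) 4 \left(-1\right) = \left(-16\right) \left(-1\right) = 16$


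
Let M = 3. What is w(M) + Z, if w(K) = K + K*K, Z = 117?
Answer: 129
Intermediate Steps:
w(K) = K + K²
w(M) + Z = 3*(1 + 3) + 117 = 3*4 + 117 = 12 + 117 = 129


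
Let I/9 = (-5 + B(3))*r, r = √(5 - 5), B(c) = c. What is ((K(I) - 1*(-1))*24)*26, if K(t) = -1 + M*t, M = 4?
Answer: 0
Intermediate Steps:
r = 0 (r = √0 = 0)
I = 0 (I = 9*((-5 + 3)*0) = 9*(-2*0) = 9*0 = 0)
K(t) = -1 + 4*t
((K(I) - 1*(-1))*24)*26 = (((-1 + 4*0) - 1*(-1))*24)*26 = (((-1 + 0) + 1)*24)*26 = ((-1 + 1)*24)*26 = (0*24)*26 = 0*26 = 0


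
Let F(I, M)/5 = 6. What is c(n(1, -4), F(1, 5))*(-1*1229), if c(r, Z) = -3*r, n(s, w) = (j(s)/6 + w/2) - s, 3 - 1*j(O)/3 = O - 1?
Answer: -11061/2 ≈ -5530.5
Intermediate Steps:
F(I, M) = 30 (F(I, M) = 5*6 = 30)
j(O) = 12 - 3*O (j(O) = 9 - 3*(O - 1) = 9 - 3*(-1 + O) = 9 + (3 - 3*O) = 12 - 3*O)
n(s, w) = 2 + w/2 - 3*s/2 (n(s, w) = ((12 - 3*s)/6 + w/2) - s = ((12 - 3*s)*(⅙) + w*(½)) - s = ((2 - s/2) + w/2) - s = (2 + w/2 - s/2) - s = 2 + w/2 - 3*s/2)
c(n(1, -4), F(1, 5))*(-1*1229) = (-3*(2 + (½)*(-4) - 3/2*1))*(-1*1229) = -3*(2 - 2 - 3/2)*(-1229) = -3*(-3/2)*(-1229) = (9/2)*(-1229) = -11061/2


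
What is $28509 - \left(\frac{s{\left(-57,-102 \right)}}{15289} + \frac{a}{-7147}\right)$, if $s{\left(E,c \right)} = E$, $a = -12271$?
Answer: $\frac{445000713701}{15610069} \approx 28507.0$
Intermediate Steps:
$28509 - \left(\frac{s{\left(-57,-102 \right)}}{15289} + \frac{a}{-7147}\right) = 28509 - \left(- \frac{57}{15289} - \frac{12271}{-7147}\right) = 28509 - \left(\left(-57\right) \frac{1}{15289} - - \frac{1753}{1021}\right) = 28509 - \left(- \frac{57}{15289} + \frac{1753}{1021}\right) = 28509 - \frac{26743420}{15610069} = \frac{445000713701}{15610069}$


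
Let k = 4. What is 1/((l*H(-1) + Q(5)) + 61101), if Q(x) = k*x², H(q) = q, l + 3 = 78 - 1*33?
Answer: 1/61159 ≈ 1.6351e-5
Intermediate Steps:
l = 42 (l = -3 + (78 - 1*33) = -3 + (78 - 33) = -3 + 45 = 42)
Q(x) = 4*x²
1/((l*H(-1) + Q(5)) + 61101) = 1/((42*(-1) + 4*5²) + 61101) = 1/((-42 + 4*25) + 61101) = 1/((-42 + 100) + 61101) = 1/(58 + 61101) = 1/61159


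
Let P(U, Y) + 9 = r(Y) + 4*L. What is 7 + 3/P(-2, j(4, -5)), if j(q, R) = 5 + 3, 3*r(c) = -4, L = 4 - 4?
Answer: 208/31 ≈ 6.7097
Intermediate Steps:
L = 0
r(c) = -4/3 (r(c) = (1/3)*(-4) = -4/3)
j(q, R) = 8
P(U, Y) = -31/3 (P(U, Y) = -9 + (-4/3 + 4*0) = -9 + (-4/3 + 0) = -9 - 4/3 = -31/3)
7 + 3/P(-2, j(4, -5)) = 7 + 3/(-31/3) = 7 - 3/31*3 = 7 - 9/31 = 208/31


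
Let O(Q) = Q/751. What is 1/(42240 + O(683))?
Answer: 751/31722923 ≈ 2.3674e-5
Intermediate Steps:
O(Q) = Q/751 (O(Q) = Q*(1/751) = Q/751)
1/(42240 + O(683)) = 1/(42240 + (1/751)*683) = 1/(42240 + 683/751) = 1/(31722923/751) = 751/31722923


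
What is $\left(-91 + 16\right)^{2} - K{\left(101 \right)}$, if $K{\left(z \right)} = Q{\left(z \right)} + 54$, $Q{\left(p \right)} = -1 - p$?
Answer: $5673$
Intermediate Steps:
$K{\left(z \right)} = 53 - z$ ($K{\left(z \right)} = \left(-1 - z\right) + 54 = 53 - z$)
$\left(-91 + 16\right)^{2} - K{\left(101 \right)} = \left(-91 + 16\right)^{2} - \left(53 - 101\right) = \left(-75\right)^{2} - \left(53 - 101\right) = 5625 - -48 = 5625 + 48 = 5673$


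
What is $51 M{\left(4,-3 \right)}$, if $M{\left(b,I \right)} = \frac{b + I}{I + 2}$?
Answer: $-51$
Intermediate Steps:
$M{\left(b,I \right)} = \frac{I + b}{2 + I}$
$51 M{\left(4,-3 \right)} = 51 \frac{-3 + 4}{2 - 3} = 51 \frac{1}{-1} \cdot 1 = 51 \left(\left(-1\right) 1\right) = 51 \left(-1\right) = -51$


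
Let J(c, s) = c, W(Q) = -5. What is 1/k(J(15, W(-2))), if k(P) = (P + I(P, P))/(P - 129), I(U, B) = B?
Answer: -19/5 ≈ -3.8000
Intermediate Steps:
k(P) = 2*P/(-129 + P) (k(P) = (P + P)/(P - 129) = (2*P)/(-129 + P) = 2*P/(-129 + P))
1/k(J(15, W(-2))) = 1/(2*15/(-129 + 15)) = 1/(2*15/(-114)) = 1/(2*15*(-1/114)) = 1/(-5/19) = -19/5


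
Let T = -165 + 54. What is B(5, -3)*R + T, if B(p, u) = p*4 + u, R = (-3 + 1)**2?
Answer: -43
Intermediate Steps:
T = -111
R = 4 (R = (-2)**2 = 4)
B(p, u) = u + 4*p (B(p, u) = 4*p + u = u + 4*p)
B(5, -3)*R + T = (-3 + 4*5)*4 - 111 = (-3 + 20)*4 - 111 = 17*4 - 111 = 68 - 111 = -43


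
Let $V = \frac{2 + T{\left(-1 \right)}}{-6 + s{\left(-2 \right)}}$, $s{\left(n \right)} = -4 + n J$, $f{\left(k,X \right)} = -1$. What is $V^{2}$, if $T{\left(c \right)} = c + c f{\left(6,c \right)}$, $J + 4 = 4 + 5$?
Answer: $\frac{1}{100} \approx 0.01$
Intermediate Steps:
$J = 5$ ($J = -4 + \left(4 + 5\right) = -4 + 9 = 5$)
$s{\left(n \right)} = -4 + 5 n$ ($s{\left(n \right)} = -4 + n 5 = -4 + 5 n$)
$T{\left(c \right)} = 0$ ($T{\left(c \right)} = c + c \left(-1\right) = c - c = 0$)
$V = - \frac{1}{10}$ ($V = \frac{2 + 0}{-6 + \left(-4 + 5 \left(-2\right)\right)} = \frac{2}{-6 - 14} = \frac{2}{-20} = 2 \left(- \frac{1}{20}\right) = - \frac{1}{10} \approx -0.1$)
$V^{2} = \left(- \frac{1}{10}\right)^{2} = \frac{1}{100}$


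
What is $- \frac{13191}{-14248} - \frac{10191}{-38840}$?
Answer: $\frac{20548119}{17293510} \approx 1.1882$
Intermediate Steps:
$- \frac{13191}{-14248} - \frac{10191}{-38840} = \left(-13191\right) \left(- \frac{1}{14248}\right) - - \frac{10191}{38840} = \frac{13191}{14248} + \frac{10191}{38840} = \frac{20548119}{17293510}$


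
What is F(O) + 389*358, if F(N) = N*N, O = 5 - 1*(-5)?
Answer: 139362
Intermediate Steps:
O = 10 (O = 5 + 5 = 10)
F(N) = N²
F(O) + 389*358 = 10² + 389*358 = 100 + 139262 = 139362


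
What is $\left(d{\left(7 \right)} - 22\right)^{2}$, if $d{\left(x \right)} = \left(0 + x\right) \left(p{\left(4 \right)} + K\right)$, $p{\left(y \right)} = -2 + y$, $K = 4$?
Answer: $400$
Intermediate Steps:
$d{\left(x \right)} = 6 x$ ($d{\left(x \right)} = \left(0 + x\right) \left(\left(-2 + 4\right) + 4\right) = x \left(2 + 4\right) = x 6 = 6 x$)
$\left(d{\left(7 \right)} - 22\right)^{2} = \left(6 \cdot 7 - 22\right)^{2} = \left(42 - 22\right)^{2} = 20^{2} = 400$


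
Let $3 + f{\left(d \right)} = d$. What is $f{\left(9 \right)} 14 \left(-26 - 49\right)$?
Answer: $-6300$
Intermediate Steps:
$f{\left(d \right)} = -3 + d$
$f{\left(9 \right)} 14 \left(-26 - 49\right) = \left(-3 + 9\right) 14 \left(-26 - 49\right) = 6 \cdot 14 \left(-75\right) = 84 \left(-75\right) = -6300$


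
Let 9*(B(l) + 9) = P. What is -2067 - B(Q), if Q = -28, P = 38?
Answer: -18560/9 ≈ -2062.2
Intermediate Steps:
B(l) = -43/9 (B(l) = -9 + (⅑)*38 = -9 + 38/9 = -43/9)
-2067 - B(Q) = -2067 - 1*(-43/9) = -2067 + 43/9 = -18560/9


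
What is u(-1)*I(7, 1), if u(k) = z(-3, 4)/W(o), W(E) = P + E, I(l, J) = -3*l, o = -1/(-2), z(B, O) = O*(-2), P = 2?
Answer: 336/5 ≈ 67.200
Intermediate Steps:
z(B, O) = -2*O
o = 1/2 (o = -1*(-1/2) = 1/2 ≈ 0.50000)
W(E) = 2 + E
u(k) = -16/5 (u(k) = (-2*4)/(2 + 1/2) = -8/5/2 = -8*2/5 = -16/5)
u(-1)*I(7, 1) = -(-48)*7/5 = -16/5*(-21) = 336/5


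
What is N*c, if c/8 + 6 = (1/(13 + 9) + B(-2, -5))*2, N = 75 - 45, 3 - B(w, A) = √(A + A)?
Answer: 240/11 - 480*I*√10 ≈ 21.818 - 1517.9*I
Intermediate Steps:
B(w, A) = 3 - √2*√A (B(w, A) = 3 - √(A + A) = 3 - √(2*A) = 3 - √2*√A)
N = 30
c = 8/11 - 16*I*√10 (c = -48 + 8*((1/(13 + 9) + (3 - √2*√(-5)))*2) = -48 + 8*((1/22 + (3 - √2*I*√5))*2) = -48 + 8*((1/22 + (3 - I*√10))*2) = -48 + 8*((67/22 - I*√10)*2) = -48 + 8*(67/11 - 2*I*√10) = -48 + (536/11 - 16*I*√10) = 8/11 - 16*I*√10 ≈ 0.72727 - 50.596*I)
N*c = 30*(8/11 - 16*I*√10) = 240/11 - 480*I*√10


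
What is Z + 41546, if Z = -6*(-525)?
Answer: 44696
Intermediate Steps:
Z = 3150
Z + 41546 = 3150 + 41546 = 44696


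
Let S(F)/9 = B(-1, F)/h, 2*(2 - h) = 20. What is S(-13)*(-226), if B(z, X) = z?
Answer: -1017/4 ≈ -254.25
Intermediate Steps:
h = -8 (h = 2 - ½*20 = 2 - 10 = -8)
S(F) = 9/8 (S(F) = 9*(-1/(-8)) = 9*(-1*(-⅛)) = 9*(⅛) = 9/8)
S(-13)*(-226) = (9/8)*(-226) = -1017/4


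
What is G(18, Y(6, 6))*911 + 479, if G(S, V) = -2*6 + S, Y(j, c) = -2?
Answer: 5945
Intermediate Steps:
G(S, V) = -12 + S
G(18, Y(6, 6))*911 + 479 = (-12 + 18)*911 + 479 = 6*911 + 479 = 5466 + 479 = 5945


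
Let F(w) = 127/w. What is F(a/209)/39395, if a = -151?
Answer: -26543/5948645 ≈ -0.0044620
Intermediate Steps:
F(a/209)/39395 = (127/((-151/209)))/39395 = (127/((-151*1/209)))*(1/39395) = (127/(-151/209))*(1/39395) = (127*(-209/151))*(1/39395) = -26543/151*1/39395 = -26543/5948645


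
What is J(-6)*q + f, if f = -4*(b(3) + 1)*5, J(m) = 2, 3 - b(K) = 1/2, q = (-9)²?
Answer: 92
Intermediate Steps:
q = 81
b(K) = 5/2 (b(K) = 3 - 1/2 = 3 - 1*½ = 3 - ½ = 5/2)
f = -70 (f = -4*(5/2 + 1)*5 = -14*5 = -4*35/2 = -70)
J(-6)*q + f = 2*81 - 70 = 162 - 70 = 92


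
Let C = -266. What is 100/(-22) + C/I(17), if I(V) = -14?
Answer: 159/11 ≈ 14.455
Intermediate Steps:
100/(-22) + C/I(17) = 100/(-22) - 266/(-14) = 100*(-1/22) - 266*(-1/14) = -50/11 + 19 = 159/11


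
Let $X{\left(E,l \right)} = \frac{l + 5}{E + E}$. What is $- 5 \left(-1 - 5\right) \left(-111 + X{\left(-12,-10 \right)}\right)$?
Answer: $- \frac{13295}{4} \approx -3323.8$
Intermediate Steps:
$X{\left(E,l \right)} = \frac{5 + l}{2 E}$
$- 5 \left(-1 - 5\right) \left(-111 + X{\left(-12,-10 \right)}\right) = - 5 \left(-1 - 5\right) \left(-111 + \frac{5 - 10}{2 \left(-12\right)}\right) = \left(-5\right) \left(-6\right) \left(-111 + \frac{1}{2} \left(- \frac{1}{12}\right) \left(-5\right)\right) = 30 \left(-111 + \frac{5}{24}\right) = 30 \left(- \frac{2659}{24}\right) = - \frac{13295}{4}$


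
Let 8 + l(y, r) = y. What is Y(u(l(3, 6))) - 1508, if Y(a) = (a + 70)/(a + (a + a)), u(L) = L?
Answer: -4537/3 ≈ -1512.3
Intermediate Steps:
l(y, r) = -8 + y
Y(a) = (70 + a)/(3*a) (Y(a) = (70 + a)/(a + 2*a) = (70 + a)/((3*a)) = (70 + a)*(1/(3*a)) = (70 + a)/(3*a))
Y(u(l(3, 6))) - 1508 = (70 + (-8 + 3))/(3*(-8 + 3)) - 1508 = (⅓)*(70 - 5)/(-5) - 1508 = (⅓)*(-⅕)*65 - 1508 = -13/3 - 1508 = -4537/3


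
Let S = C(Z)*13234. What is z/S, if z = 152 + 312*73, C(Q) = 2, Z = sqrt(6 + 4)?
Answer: 5732/6617 ≈ 0.86625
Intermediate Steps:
Z = sqrt(10) ≈ 3.1623
S = 26468 (S = 2*13234 = 26468)
z = 22928 (z = 152 + 22776 = 22928)
z/S = 22928/26468 = 22928*(1/26468) = 5732/6617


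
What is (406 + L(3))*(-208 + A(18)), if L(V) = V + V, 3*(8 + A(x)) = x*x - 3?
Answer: -44908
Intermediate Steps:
A(x) = -9 + x**2/3 (A(x) = -8 + (x*x - 3)/3 = -8 + (x**2 - 3)/3 = -8 + (-3 + x**2)/3 = -8 + (-1 + x**2/3) = -9 + x**2/3)
L(V) = 2*V
(406 + L(3))*(-208 + A(18)) = (406 + 2*3)*(-208 + (-9 + (1/3)*18**2)) = (406 + 6)*(-208 + (-9 + (1/3)*324)) = 412*(-208 + (-9 + 108)) = 412*(-208 + 99) = 412*(-109) = -44908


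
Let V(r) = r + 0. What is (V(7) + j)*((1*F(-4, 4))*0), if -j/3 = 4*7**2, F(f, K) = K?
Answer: 0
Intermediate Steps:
V(r) = r
j = -588 (j = -12*7**2 = -12*49 = -3*196 = -588)
(V(7) + j)*((1*F(-4, 4))*0) = (7 - 588)*((1*4)*0) = -2324*0 = -581*0 = 0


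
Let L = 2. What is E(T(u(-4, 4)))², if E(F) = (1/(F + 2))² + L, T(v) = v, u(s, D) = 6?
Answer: 16641/4096 ≈ 4.0627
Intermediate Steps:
E(F) = 2 + (2 + F)⁻² (E(F) = (1/(F + 2))² + 2 = (1/(2 + F))² + 2 = (2 + F)⁻² + 2 = 2 + (2 + F)⁻²)
E(T(u(-4, 4)))² = (2 + (2 + 6)⁻²)² = (2 + 8⁻²)² = (2 + 1/64)² = (129/64)² = 16641/4096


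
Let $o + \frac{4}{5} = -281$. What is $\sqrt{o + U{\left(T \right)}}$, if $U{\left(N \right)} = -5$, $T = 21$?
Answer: $\frac{i \sqrt{7170}}{5} \approx 16.935 i$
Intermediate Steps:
$o = - \frac{1409}{5}$ ($o = - \frac{4}{5} - 281 = - \frac{1409}{5} \approx -281.8$)
$\sqrt{o + U{\left(T \right)}} = \sqrt{- \frac{1409}{5} - 5} = \sqrt{- \frac{1434}{5}} = \frac{i \sqrt{7170}}{5}$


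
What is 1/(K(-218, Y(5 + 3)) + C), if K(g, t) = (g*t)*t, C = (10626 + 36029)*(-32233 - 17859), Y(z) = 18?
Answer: -1/2337112892 ≈ -4.2788e-10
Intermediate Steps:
C = -2337042260 (C = 46655*(-50092) = -2337042260)
K(g, t) = g*t**2
1/(K(-218, Y(5 + 3)) + C) = 1/(-218*18**2 - 2337042260) = 1/(-218*324 - 2337042260) = 1/(-70632 - 2337042260) = 1/(-2337112892) = -1/2337112892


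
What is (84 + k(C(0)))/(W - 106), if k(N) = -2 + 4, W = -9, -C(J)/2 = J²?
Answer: -86/115 ≈ -0.74783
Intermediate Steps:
C(J) = -2*J²
k(N) = 2
(84 + k(C(0)))/(W - 106) = (84 + 2)/(-9 - 106) = 86/(-115) = -1/115*86 = -86/115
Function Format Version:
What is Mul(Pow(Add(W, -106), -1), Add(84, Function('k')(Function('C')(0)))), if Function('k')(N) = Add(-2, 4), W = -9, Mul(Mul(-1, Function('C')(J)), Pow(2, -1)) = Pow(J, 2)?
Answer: Rational(-86, 115) ≈ -0.74783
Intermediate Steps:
Function('C')(J) = Mul(-2, Pow(J, 2))
Function('k')(N) = 2
Mul(Pow(Add(W, -106), -1), Add(84, Function('k')(Function('C')(0)))) = Mul(Pow(Add(-9, -106), -1), Add(84, 2)) = Mul(Pow(-115, -1), 86) = Mul(Rational(-1, 115), 86) = Rational(-86, 115)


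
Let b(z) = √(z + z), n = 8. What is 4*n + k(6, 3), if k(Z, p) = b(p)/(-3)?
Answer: 32 - √6/3 ≈ 31.184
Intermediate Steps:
b(z) = √2*√z (b(z) = √(2*z) = √2*√z)
k(Z, p) = -√2*√p/3 (k(Z, p) = (√2*√p)/(-3) = (√2*√p)*(-⅓) = -√2*√p/3)
4*n + k(6, 3) = 4*8 - √2*√3/3 = 32 - √6/3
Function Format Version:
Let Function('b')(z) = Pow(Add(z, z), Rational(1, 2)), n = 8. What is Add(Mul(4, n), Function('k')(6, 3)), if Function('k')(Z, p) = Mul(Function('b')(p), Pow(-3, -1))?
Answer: Add(32, Mul(Rational(-1, 3), Pow(6, Rational(1, 2)))) ≈ 31.184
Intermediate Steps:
Function('b')(z) = Mul(Pow(2, Rational(1, 2)), Pow(z, Rational(1, 2))) (Function('b')(z) = Pow(Mul(2, z), Rational(1, 2)) = Mul(Pow(2, Rational(1, 2)), Pow(z, Rational(1, 2))))
Function('k')(Z, p) = Mul(Rational(-1, 3), Pow(2, Rational(1, 2)), Pow(p, Rational(1, 2))) (Function('k')(Z, p) = Mul(Mul(Pow(2, Rational(1, 2)), Pow(p, Rational(1, 2))), Pow(-3, -1)) = Mul(Mul(Pow(2, Rational(1, 2)), Pow(p, Rational(1, 2))), Rational(-1, 3)) = Mul(Rational(-1, 3), Pow(2, Rational(1, 2)), Pow(p, Rational(1, 2))))
Add(Mul(4, n), Function('k')(6, 3)) = Add(Mul(4, 8), Mul(Rational(-1, 3), Pow(2, Rational(1, 2)), Pow(3, Rational(1, 2)))) = Add(32, Mul(Rational(-1, 3), Pow(6, Rational(1, 2))))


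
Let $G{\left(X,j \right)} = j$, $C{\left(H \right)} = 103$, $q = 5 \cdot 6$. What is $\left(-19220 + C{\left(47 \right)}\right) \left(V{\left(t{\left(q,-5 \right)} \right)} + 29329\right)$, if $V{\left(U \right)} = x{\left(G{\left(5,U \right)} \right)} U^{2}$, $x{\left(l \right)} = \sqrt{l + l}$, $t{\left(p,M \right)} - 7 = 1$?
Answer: $-565576445$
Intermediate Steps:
$q = 30$
$t{\left(p,M \right)} = 8$ ($t{\left(p,M \right)} = 7 + 1 = 8$)
$x{\left(l \right)} = \sqrt{2} \sqrt{l}$ ($x{\left(l \right)} = \sqrt{2 l} = \sqrt{2} \sqrt{l}$)
$V{\left(U \right)} = \sqrt{2} U^{\frac{5}{2}}$ ($V{\left(U \right)} = \sqrt{2} \sqrt{U} U^{2} = \sqrt{2} U^{\frac{5}{2}}$)
$\left(-19220 + C{\left(47 \right)}\right) \left(V{\left(t{\left(q,-5 \right)} \right)} + 29329\right) = \left(-19220 + 103\right) \left(\sqrt{2} \cdot 8^{\frac{5}{2}} + 29329\right) = - 19117 \left(\sqrt{2} \cdot 128 \sqrt{2} + 29329\right) = - 19117 \left(256 + 29329\right) = \left(-19117\right) 29585 = -565576445$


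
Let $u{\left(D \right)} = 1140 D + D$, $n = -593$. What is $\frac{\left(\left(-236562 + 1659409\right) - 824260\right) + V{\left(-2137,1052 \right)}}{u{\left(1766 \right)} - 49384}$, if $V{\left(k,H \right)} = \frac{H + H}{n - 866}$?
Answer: $\frac{873336329}{2867842498} \approx 0.30453$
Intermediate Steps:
$u{\left(D \right)} = 1141 D$
$V{\left(k,H \right)} = - \frac{2 H}{1459}$ ($V{\left(k,H \right)} = \frac{H + H}{-593 - 866} = \frac{2 H}{-1459} = 2 H \left(- \frac{1}{1459}\right) = - \frac{2 H}{1459}$)
$\frac{\left(\left(-236562 + 1659409\right) - 824260\right) + V{\left(-2137,1052 \right)}}{u{\left(1766 \right)} - 49384} = \frac{\left(\left(-236562 + 1659409\right) - 824260\right) - \frac{2104}{1459}}{1141 \cdot 1766 - 49384} = \frac{\left(1422847 - 824260\right) - \frac{2104}{1459}}{2015006 - 49384} = \frac{598587 - \frac{2104}{1459}}{1965622} = \frac{873336329}{1459} \cdot \frac{1}{1965622} = \frac{873336329}{2867842498}$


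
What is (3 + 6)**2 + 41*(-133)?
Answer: -5372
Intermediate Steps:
(3 + 6)**2 + 41*(-133) = 9**2 - 5453 = 81 - 5453 = -5372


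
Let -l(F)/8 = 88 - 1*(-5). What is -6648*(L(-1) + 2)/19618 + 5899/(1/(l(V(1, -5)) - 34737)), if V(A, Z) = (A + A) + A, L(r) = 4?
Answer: -2053047447915/9809 ≈ -2.0930e+8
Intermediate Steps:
V(A, Z) = 3*A (V(A, Z) = 2*A + A = 3*A)
l(F) = -744 (l(F) = -8*(88 - 1*(-5)) = -8*(88 + 5) = -8*93 = -744)
-6648*(L(-1) + 2)/19618 + 5899/(1/(l(V(1, -5)) - 34737)) = -6648*(4 + 2)/19618 + 5899/(1/(-744 - 34737)) = -6648*6*(1/19618) + 5899/(1/(-35481)) = -1108*36*(1/19618) + 5899/(-1/35481) = -39888*1/19618 + 5899*(-35481) = -19944/9809 - 209302419 = -2053047447915/9809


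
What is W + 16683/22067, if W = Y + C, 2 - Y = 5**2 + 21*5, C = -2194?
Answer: -51222891/22067 ≈ -2321.2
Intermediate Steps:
Y = -128 (Y = 2 - (5**2 + 21*5) = 2 - (25 + 105) = 2 - 1*130 = 2 - 130 = -128)
W = -2322 (W = -128 - 2194 = -2322)
W + 16683/22067 = -2322 + 16683/22067 = -51222891/22067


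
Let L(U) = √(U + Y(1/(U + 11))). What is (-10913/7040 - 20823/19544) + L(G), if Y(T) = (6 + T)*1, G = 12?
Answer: -44984699/17198720 + √9545/23 ≈ 1.6322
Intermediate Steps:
Y(T) = 6 + T
L(U) = √(6 + U + 1/(11 + U)) (L(U) = √(U + (6 + 1/(U + 11))) = √(U + (6 + 1/(11 + U))) = √(6 + U + 1/(11 + U)))
(-10913/7040 - 20823/19544) + L(G) = (-10913/7040 - 20823/19544) + √((67 + 12² + 17*12)/(11 + 12)) = (-10913*1/7040 - 20823*1/19544) + √((67 + 144 + 204)/23) = (-10913/7040 - 20823/19544) + √((1/23)*415) = -44984699/17198720 + √(415/23) = -44984699/17198720 + √9545/23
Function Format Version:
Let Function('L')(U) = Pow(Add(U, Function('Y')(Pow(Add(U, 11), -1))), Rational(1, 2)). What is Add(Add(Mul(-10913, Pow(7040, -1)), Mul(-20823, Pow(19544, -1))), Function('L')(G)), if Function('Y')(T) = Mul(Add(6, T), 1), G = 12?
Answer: Add(Rational(-44984699, 17198720), Mul(Rational(1, 23), Pow(9545, Rational(1, 2)))) ≈ 1.6322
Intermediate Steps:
Function('Y')(T) = Add(6, T)
Function('L')(U) = Pow(Add(6, U, Pow(Add(11, U), -1)), Rational(1, 2)) (Function('L')(U) = Pow(Add(U, Add(6, Pow(Add(U, 11), -1))), Rational(1, 2)) = Pow(Add(U, Add(6, Pow(Add(11, U), -1))), Rational(1, 2)) = Pow(Add(6, U, Pow(Add(11, U), -1)), Rational(1, 2)))
Add(Add(Mul(-10913, Pow(7040, -1)), Mul(-20823, Pow(19544, -1))), Function('L')(G)) = Add(Add(Mul(-10913, Pow(7040, -1)), Mul(-20823, Pow(19544, -1))), Pow(Mul(Pow(Add(11, 12), -1), Add(67, Pow(12, 2), Mul(17, 12))), Rational(1, 2))) = Add(Add(Mul(-10913, Rational(1, 7040)), Mul(-20823, Rational(1, 19544))), Pow(Mul(Pow(23, -1), Add(67, 144, 204)), Rational(1, 2))) = Add(Add(Rational(-10913, 7040), Rational(-20823, 19544)), Pow(Mul(Rational(1, 23), 415), Rational(1, 2))) = Add(Rational(-44984699, 17198720), Pow(Rational(415, 23), Rational(1, 2))) = Add(Rational(-44984699, 17198720), Mul(Rational(1, 23), Pow(9545, Rational(1, 2))))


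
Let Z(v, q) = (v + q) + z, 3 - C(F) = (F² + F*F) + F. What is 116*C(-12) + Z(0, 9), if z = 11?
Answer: -31648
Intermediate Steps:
C(F) = 3 - F - 2*F² (C(F) = 3 - ((F² + F*F) + F) = 3 - ((F² + F²) + F) = 3 - (2*F² + F) = 3 - (F + 2*F²) = 3 + (-F - 2*F²) = 3 - F - 2*F²)
Z(v, q) = 11 + q + v (Z(v, q) = (v + q) + 11 = (q + v) + 11 = 11 + q + v)
116*C(-12) + Z(0, 9) = 116*(3 - 1*(-12) - 2*(-12)²) + (11 + 9 + 0) = 116*(3 + 12 - 2*144) + 20 = 116*(3 + 12 - 288) + 20 = 116*(-273) + 20 = -31668 + 20 = -31648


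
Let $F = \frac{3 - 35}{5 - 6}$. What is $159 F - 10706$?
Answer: $-5618$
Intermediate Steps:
$F = 32$ ($F = - \frac{32}{-1} = \left(-32\right) \left(-1\right) = 32$)
$159 F - 10706 = 159 \cdot 32 - 10706 = 5088 - 10706 = -5618$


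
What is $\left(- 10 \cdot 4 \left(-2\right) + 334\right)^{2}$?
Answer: $171396$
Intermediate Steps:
$\left(- 10 \cdot 4 \left(-2\right) + 334\right)^{2} = \left(\left(-10\right) \left(-8\right) + 334\right)^{2} = \left(80 + 334\right)^{2} = 414^{2} = 171396$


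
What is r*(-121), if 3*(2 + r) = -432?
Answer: 17666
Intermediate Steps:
r = -146 (r = -2 + (⅓)*(-432) = -2 - 144 = -146)
r*(-121) = -146*(-121) = 17666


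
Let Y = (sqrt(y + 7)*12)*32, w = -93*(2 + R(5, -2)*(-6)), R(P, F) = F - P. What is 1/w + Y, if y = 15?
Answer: -1/4092 + 384*sqrt(22) ≈ 1801.1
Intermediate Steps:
w = -4092 (w = -93*(2 + (-2 - 1*5)*(-6)) = -93*(2 + (-2 - 5)*(-6)) = -93*(2 - 7*(-6)) = -93*(2 + 42) = -93*44 = -4092)
Y = 384*sqrt(22) (Y = (sqrt(15 + 7)*12)*32 = (sqrt(22)*12)*32 = (12*sqrt(22))*32 = 384*sqrt(22) ≈ 1801.1)
1/w + Y = 1/(-4092) + 384*sqrt(22) = -1/4092 + 384*sqrt(22)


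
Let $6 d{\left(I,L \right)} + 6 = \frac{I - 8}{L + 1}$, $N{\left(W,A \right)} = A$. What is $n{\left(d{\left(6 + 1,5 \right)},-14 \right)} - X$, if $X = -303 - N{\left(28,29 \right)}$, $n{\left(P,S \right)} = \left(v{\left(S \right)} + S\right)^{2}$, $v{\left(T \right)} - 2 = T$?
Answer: $1008$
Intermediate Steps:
$v{\left(T \right)} = 2 + T$
$d{\left(I,L \right)} = -1 + \frac{-8 + I}{6 \left(1 + L\right)}$ ($d{\left(I,L \right)} = -1 + \frac{\left(I - 8\right) \frac{1}{L + 1}}{6} = -1 + \frac{\left(-8 + I\right) \frac{1}{1 + L}}{6} = -1 + \frac{\frac{1}{1 + L} \left(-8 + I\right)}{6} = -1 + \frac{-8 + I}{6 \left(1 + L\right)}$)
$n{\left(P,S \right)} = \left(2 + 2 S\right)^{2}$ ($n{\left(P,S \right)} = \left(\left(2 + S\right) + S\right)^{2} = \left(2 + 2 S\right)^{2}$)
$X = -332$ ($X = -303 - 29 = -332$)
$n{\left(d{\left(6 + 1,5 \right)},-14 \right)} - X = 4 \left(1 - 14\right)^{2} - -332 = 4 \left(-13\right)^{2} + 332 = 4 \cdot 169 + 332 = 676 + 332 = 1008$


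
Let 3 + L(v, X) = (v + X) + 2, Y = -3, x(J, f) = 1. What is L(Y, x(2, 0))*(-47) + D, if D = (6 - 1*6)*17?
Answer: 141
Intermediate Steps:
L(v, X) = -1 + X + v (L(v, X) = -3 + ((v + X) + 2) = -3 + ((X + v) + 2) = -3 + (2 + X + v) = -1 + X + v)
D = 0 (D = (6 - 6)*17 = 0*17 = 0)
L(Y, x(2, 0))*(-47) + D = (-1 + 1 - 3)*(-47) + 0 = -3*(-47) + 0 = 141 + 0 = 141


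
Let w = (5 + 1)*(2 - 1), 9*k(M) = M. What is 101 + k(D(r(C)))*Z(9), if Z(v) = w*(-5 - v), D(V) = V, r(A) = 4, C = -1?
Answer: 191/3 ≈ 63.667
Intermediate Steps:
k(M) = M/9
w = 6 (w = 6*1 = 6)
Z(v) = -30 - 6*v (Z(v) = 6*(-5 - v) = -30 - 6*v)
101 + k(D(r(C)))*Z(9) = 101 + ((⅑)*4)*(-30 - 6*9) = 101 + 4*(-30 - 54)/9 = 101 + (4/9)*(-84) = 101 - 112/3 = 191/3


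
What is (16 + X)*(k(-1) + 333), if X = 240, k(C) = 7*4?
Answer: 92416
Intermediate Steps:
k(C) = 28
(16 + X)*(k(-1) + 333) = (16 + 240)*(28 + 333) = 256*361 = 92416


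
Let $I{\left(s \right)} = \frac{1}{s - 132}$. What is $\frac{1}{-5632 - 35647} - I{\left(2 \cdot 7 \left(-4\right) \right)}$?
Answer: $\frac{41091}{7760452} \approx 0.0052949$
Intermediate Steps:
$I{\left(s \right)} = \frac{1}{-132 + s}$
$\frac{1}{-5632 - 35647} - I{\left(2 \cdot 7 \left(-4\right) \right)} = \frac{1}{-5632 - 35647} - \frac{1}{-132 + 2 \cdot 7 \left(-4\right)} = \frac{1}{-41279} - \frac{1}{-132 + 14 \left(-4\right)} = - \frac{1}{41279} - \frac{1}{-132 - 56} = - \frac{1}{41279} - \frac{1}{-188} = - \frac{1}{41279} - - \frac{1}{188} = - \frac{1}{41279} + \frac{1}{188} = \frac{41091}{7760452}$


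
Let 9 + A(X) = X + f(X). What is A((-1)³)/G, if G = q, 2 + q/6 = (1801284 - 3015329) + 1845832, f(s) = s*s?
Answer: -1/421190 ≈ -2.3742e-6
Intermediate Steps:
f(s) = s²
A(X) = -9 + X + X² (A(X) = -9 + (X + X²) = -9 + X + X²)
q = 3790710 (q = -12 + 6*((1801284 - 3015329) + 1845832) = -12 + 6*(-1214045 + 1845832) = -12 + 6*631787 = -12 + 3790722 = 3790710)
G = 3790710
A((-1)³)/G = (-9 + (-1)³ + ((-1)³)²)/3790710 = (-9 - 1 + (-1)²)*(1/3790710) = (-9 - 1 + 1)*(1/3790710) = -9*1/3790710 = -1/421190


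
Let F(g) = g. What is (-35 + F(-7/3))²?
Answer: 12544/9 ≈ 1393.8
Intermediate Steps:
(-35 + F(-7/3))² = (-35 - 7/3)² = (-112/3)² = 12544/9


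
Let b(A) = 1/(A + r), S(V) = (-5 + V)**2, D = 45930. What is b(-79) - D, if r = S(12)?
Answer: -1377901/30 ≈ -45930.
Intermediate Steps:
r = 49 (r = (-5 + 12)**2 = 7**2 = 49)
b(A) = 1/(49 + A) (b(A) = 1/(A + 49) = 1/(49 + A))
b(-79) - D = 1/(49 - 79) - 1*45930 = 1/(-30) - 45930 = -1/30 - 45930 = -1377901/30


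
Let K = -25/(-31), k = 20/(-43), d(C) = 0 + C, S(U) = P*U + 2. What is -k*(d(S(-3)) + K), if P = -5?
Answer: 11040/1333 ≈ 8.2821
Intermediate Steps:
S(U) = 2 - 5*U (S(U) = -5*U + 2 = 2 - 5*U)
d(C) = C
k = -20/43 (k = 20*(-1/43) = -20/43 ≈ -0.46512)
K = 25/31 (K = -25*(-1/31) = 25/31 ≈ 0.80645)
-k*(d(S(-3)) + K) = -(-20)*((2 - 5*(-3)) + 25/31)/43 = -(-20)*((2 + 15) + 25/31)/43 = -(-20)*(17 + 25/31)/43 = -(-20)*552/(43*31) = -1*(-11040/1333) = 11040/1333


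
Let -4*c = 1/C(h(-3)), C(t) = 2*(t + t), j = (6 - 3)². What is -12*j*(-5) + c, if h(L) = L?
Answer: 25921/48 ≈ 540.02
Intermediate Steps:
j = 9 (j = 3² = 9)
C(t) = 4*t (C(t) = 2*(2*t) = 4*t)
c = 1/48 (c = -1/(4*(4*(-3))) = -¼/(-12) = -¼*(-1/12) = 1/48 ≈ 0.020833)
-12*j*(-5) + c = -108*(-5) + 1/48 = -12*(-45) + 1/48 = 540 + 1/48 = 25921/48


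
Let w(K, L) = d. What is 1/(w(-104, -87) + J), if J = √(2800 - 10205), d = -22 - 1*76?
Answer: -98/17009 - I*√7405/17009 ≈ -0.0057617 - 0.0050592*I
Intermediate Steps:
d = -98 (d = -22 - 76 = -98)
w(K, L) = -98
J = I*√7405 (J = √(-7405) = I*√7405 ≈ 86.052*I)
1/(w(-104, -87) + J) = 1/(-98 + I*√7405)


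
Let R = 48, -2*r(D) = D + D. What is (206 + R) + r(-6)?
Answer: 260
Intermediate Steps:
r(D) = -D (r(D) = -(D + D)/2 = -D)
(206 + R) + r(-6) = (206 + 48) - 1*(-6) = 254 + 6 = 260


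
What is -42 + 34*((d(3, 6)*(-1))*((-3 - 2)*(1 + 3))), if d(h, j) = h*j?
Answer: 12198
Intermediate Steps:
-42 + 34*((d(3, 6)*(-1))*((-3 - 2)*(1 + 3))) = -42 + 34*(((3*6)*(-1))*((-3 - 2)*(1 + 3))) = -42 + 34*((18*(-1))*(-5*4)) = -42 + 34*(-18*(-20)) = -42 + 34*360 = -42 + 12240 = 12198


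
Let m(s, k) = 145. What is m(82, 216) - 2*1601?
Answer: -3057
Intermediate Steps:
m(82, 216) - 2*1601 = 145 - 2*1601 = 145 - 3202 = -3057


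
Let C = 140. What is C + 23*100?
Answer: 2440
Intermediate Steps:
C + 23*100 = 140 + 23*100 = 140 + 2300 = 2440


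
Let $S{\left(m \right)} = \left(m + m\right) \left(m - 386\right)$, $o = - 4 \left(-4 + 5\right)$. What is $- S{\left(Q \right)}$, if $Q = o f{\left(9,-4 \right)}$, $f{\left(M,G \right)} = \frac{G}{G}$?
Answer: $-3120$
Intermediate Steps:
$f{\left(M,G \right)} = 1$
$o = -4$ ($o = \left(-4\right) 1 = -4$)
$Q = -4$ ($Q = \left(-4\right) 1 = -4$)
$S{\left(m \right)} = 2 m \left(-386 + m\right)$
$- S{\left(Q \right)} = - 2 \left(-4\right) \left(-386 - 4\right) = - 2 \left(-4\right) \left(-390\right) = \left(-1\right) 3120 = -3120$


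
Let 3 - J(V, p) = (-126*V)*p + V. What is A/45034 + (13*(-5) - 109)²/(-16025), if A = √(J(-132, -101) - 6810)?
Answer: -30276/16025 + √1673157/45034 ≈ -1.8606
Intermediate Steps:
J(V, p) = 3 - V + 126*V*p (J(V, p) = 3 - ((-126*V)*p + V) = 3 - (-126*V*p + V) = 3 - (V - 126*V*p) = 3 + (-V + 126*V*p) = 3 - V + 126*V*p)
A = √1673157 (A = √((3 - 1*(-132) + 126*(-132)*(-101)) - 6810) = √((3 + 132 + 1679832) - 6810) = √(1679967 - 6810) = √1673157 ≈ 1293.5)
A/45034 + (13*(-5) - 109)²/(-16025) = √1673157/45034 + (13*(-5) - 109)²/(-16025) = √1673157*(1/45034) + (-65 - 109)²*(-1/16025) = √1673157/45034 + (-174)²*(-1/16025) = √1673157/45034 + 30276*(-1/16025) = √1673157/45034 - 30276/16025 = -30276/16025 + √1673157/45034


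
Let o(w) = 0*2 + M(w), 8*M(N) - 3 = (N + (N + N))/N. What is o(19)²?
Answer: 9/16 ≈ 0.56250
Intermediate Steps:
M(N) = ¾ (M(N) = 3/8 + ((N + (N + N))/N)/8 = 3/8 + ((N + 2*N)/N)/8 = 3/8 + ((3*N)/N)/8 = 3/8 + (⅛)*3 = 3/8 + 3/8 = ¾)
o(w) = ¾ (o(w) = 0*2 + ¾ = 0 + ¾ = ¾)
o(19)² = (¾)² = 9/16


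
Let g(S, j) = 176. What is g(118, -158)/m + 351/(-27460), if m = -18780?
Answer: -571237/25784940 ≈ -0.022154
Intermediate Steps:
g(118, -158)/m + 351/(-27460) = 176/(-18780) + 351/(-27460) = 176*(-1/18780) + 351*(-1/27460) = -44/4695 - 351/27460 = -571237/25784940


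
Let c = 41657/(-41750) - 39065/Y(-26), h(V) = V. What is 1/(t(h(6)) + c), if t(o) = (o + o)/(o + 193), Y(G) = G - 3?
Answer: 240939250/324335912703 ≈ 0.00074287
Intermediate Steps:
Y(G) = -3 + G
t(o) = 2*o/(193 + o) (t(o) = (2*o)/(193 + o) = 2*o/(193 + o))
c = 1629755697/1210750 (c = 41657/(-41750) - 39065/(-3 - 26) = 41657*(-1/41750) - 39065/(-29) = -41657/41750 - 39065*(-1/29) = -41657/41750 + 39065/29 = 1629755697/1210750 ≈ 1346.1)
1/(t(h(6)) + c) = 1/(2*6/(193 + 6) + 1629755697/1210750) = 1/(2*6/199 + 1629755697/1210750) = 1/(2*6*(1/199) + 1629755697/1210750) = 1/(12/199 + 1629755697/1210750) = 1/(324335912703/240939250) = 240939250/324335912703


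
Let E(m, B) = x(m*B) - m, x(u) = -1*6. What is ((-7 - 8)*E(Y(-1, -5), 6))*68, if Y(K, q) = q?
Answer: 1020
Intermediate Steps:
x(u) = -6
E(m, B) = -6 - m
((-7 - 8)*E(Y(-1, -5), 6))*68 = ((-7 - 8)*(-6 - 1*(-5)))*68 = -15*(-6 + 5)*68 = -15*(-1)*68 = 15*68 = 1020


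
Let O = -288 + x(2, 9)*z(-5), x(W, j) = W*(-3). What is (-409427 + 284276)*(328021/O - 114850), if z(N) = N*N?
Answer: 2112228535157/146 ≈ 1.4467e+10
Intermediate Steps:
z(N) = N**2
x(W, j) = -3*W
O = -438 (O = -288 - 3*2*(-5)**2 = -288 - 6*25 = -288 - 150 = -438)
(-409427 + 284276)*(328021/O - 114850) = (-409427 + 284276)*(328021/(-438) - 114850) = -125151*(328021*(-1/438) - 114850) = -125151*(-328021/438 - 114850) = -125151*(-50632321/438) = 2112228535157/146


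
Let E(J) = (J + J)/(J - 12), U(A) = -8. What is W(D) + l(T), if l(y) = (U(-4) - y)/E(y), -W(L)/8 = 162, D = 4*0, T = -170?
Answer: -102789/85 ≈ -1209.3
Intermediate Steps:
D = 0
W(L) = -1296 (W(L) = -8*162 = -1296)
E(J) = 2*J/(-12 + J) (E(J) = (2*J)/(-12 + J) = 2*J/(-12 + J))
l(y) = (-12 + y)*(-8 - y)/(2*y) (l(y) = (-8 - y)/((2*y/(-12 + y))) = (-8 - y)*((-12 + y)/(2*y)) = (-12 + y)*(-8 - y)/(2*y))
W(D) + l(T) = -1296 + (2 + 48/(-170) - ½*(-170)) = -1296 + (2 + 48*(-1/170) + 85) = -1296 + (2 - 24/85 + 85) = -1296 + 7371/85 = -102789/85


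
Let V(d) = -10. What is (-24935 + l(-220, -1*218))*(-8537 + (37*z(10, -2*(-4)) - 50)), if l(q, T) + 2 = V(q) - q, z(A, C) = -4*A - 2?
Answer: 250756507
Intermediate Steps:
z(A, C) = -2 - 4*A
l(q, T) = -12 - q (l(q, T) = -2 + (-10 - q) = -12 - q)
(-24935 + l(-220, -1*218))*(-8537 + (37*z(10, -2*(-4)) - 50)) = (-24935 + (-12 - 1*(-220)))*(-8537 + (37*(-2 - 4*10) - 50)) = (-24935 + (-12 + 220))*(-8537 + (37*(-2 - 40) - 50)) = (-24935 + 208)*(-8537 + (37*(-42) - 50)) = -24727*(-8537 + (-1554 - 50)) = -24727*(-8537 - 1604) = -24727*(-10141) = 250756507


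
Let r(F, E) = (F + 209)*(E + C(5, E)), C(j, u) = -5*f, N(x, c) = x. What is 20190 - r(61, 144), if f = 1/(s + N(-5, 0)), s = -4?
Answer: -18840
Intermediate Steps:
f = -⅑ (f = 1/(-4 - 5) = 1/(-9) = -⅑ ≈ -0.11111)
C(j, u) = 5/9 (C(j, u) = -5*(-⅑) = 5/9)
r(F, E) = (209 + F)*(5/9 + E) (r(F, E) = (F + 209)*(E + 5/9) = (209 + F)*(5/9 + E))
20190 - r(61, 144) = 20190 - (1045/9 + 209*144 + (5/9)*61 + 144*61) = 20190 - (1045/9 + 30096 + 305/9 + 8784) = 20190 - 1*39030 = 20190 - 39030 = -18840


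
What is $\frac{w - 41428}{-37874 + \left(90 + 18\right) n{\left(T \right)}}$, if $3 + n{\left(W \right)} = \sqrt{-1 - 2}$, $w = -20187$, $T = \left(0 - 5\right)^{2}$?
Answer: $\frac{1176784885}{729561098} + \frac{1663605 i \sqrt{3}}{364780549} \approx 1.613 + 0.0078991 i$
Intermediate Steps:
$T = 25$ ($T = \left(-5\right)^{2} = 25$)
$n{\left(W \right)} = -3 + i \sqrt{3}$ ($n{\left(W \right)} = -3 + \sqrt{-1 - 2} = -3 + \sqrt{-3} = -3 + i \sqrt{3}$)
$\frac{w - 41428}{-37874 + \left(90 + 18\right) n{\left(T \right)}} = \frac{-20187 - 41428}{-37874 + \left(90 + 18\right) \left(-3 + i \sqrt{3}\right)} = - \frac{61615}{-37874 + 108 \left(-3 + i \sqrt{3}\right)} = - \frac{61615}{-37874 - \left(324 - 108 i \sqrt{3}\right)} = - \frac{61615}{-38198 + 108 i \sqrt{3}}$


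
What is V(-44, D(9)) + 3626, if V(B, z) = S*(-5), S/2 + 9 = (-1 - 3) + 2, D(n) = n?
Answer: 3736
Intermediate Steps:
S = -22 (S = -18 + 2*((-1 - 3) + 2) = -18 + 2*(-4 + 2) = -18 + 2*(-2) = -18 - 4 = -22)
V(B, z) = 110 (V(B, z) = -22*(-5) = 110)
V(-44, D(9)) + 3626 = 110 + 3626 = 3736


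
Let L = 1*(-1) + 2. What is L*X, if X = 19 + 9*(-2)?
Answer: 1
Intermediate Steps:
X = 1 (X = 19 - 18 = 1)
L = 1 (L = -1 + 2 = 1)
L*X = 1*1 = 1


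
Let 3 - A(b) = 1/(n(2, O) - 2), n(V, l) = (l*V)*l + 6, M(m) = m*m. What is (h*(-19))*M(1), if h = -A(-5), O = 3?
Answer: 1235/22 ≈ 56.136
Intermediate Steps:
M(m) = m²
n(V, l) = 6 + V*l² (n(V, l) = (V*l)*l + 6 = V*l² + 6 = 6 + V*l²)
A(b) = 65/22 (A(b) = 3 - 1/((6 + 2*3²) - 2) = 3 - 1/((6 + 2*9) - 2) = 3 - 1/((6 + 18) - 2) = 3 - 1/(24 - 2) = 3 - 1/22 = 65/22)
h = -65/22 (h = -1*65/22 = -65/22 ≈ -2.9545)
(h*(-19))*M(1) = -65/22*(-19)*1² = (1235/22)*1 = 1235/22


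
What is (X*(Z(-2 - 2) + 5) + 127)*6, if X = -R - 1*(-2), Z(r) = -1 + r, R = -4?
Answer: 762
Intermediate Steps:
X = 6 (X = -1*(-4) - 1*(-2) = 4 + 2 = 6)
(X*(Z(-2 - 2) + 5) + 127)*6 = (6*((-1 + (-2 - 2)) + 5) + 127)*6 = (6*((-1 - 4) + 5) + 127)*6 = (6*(-5 + 5) + 127)*6 = (6*0 + 127)*6 = (0 + 127)*6 = 127*6 = 762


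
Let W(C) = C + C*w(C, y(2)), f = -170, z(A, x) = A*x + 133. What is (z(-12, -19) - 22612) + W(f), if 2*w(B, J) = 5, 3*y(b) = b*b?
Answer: -22846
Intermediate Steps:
y(b) = b²/3 (y(b) = (b*b)/3 = b²/3)
w(B, J) = 5/2 (w(B, J) = (½)*5 = 5/2)
z(A, x) = 133 + A*x
W(C) = 7*C/2 (W(C) = C + C*(5/2) = C + 5*C/2 = 7*C/2)
(z(-12, -19) - 22612) + W(f) = ((133 - 12*(-19)) - 22612) + (7/2)*(-170) = ((133 + 228) - 22612) - 595 = (361 - 22612) - 595 = -22251 - 595 = -22846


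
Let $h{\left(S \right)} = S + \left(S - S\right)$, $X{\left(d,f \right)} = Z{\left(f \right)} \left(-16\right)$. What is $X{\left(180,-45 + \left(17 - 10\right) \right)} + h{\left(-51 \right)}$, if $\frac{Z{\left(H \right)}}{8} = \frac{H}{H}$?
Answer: $-179$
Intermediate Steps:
$Z{\left(H \right)} = 8$ ($Z{\left(H \right)} = 8 \frac{H}{H} = 8 \cdot 1 = 8$)
$X{\left(d,f \right)} = -128$ ($X{\left(d,f \right)} = 8 \left(-16\right) = -128$)
$h{\left(S \right)} = S$ ($h{\left(S \right)} = S + 0 = S$)
$X{\left(180,-45 + \left(17 - 10\right) \right)} + h{\left(-51 \right)} = -128 - 51 = -179$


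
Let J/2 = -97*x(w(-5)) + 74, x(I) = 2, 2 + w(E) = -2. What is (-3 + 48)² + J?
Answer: 1785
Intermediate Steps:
w(E) = -4 (w(E) = -2 - 2 = -4)
J = -240 (J = 2*(-97*2 + 74) = 2*(-194 + 74) = 2*(-120) = -240)
(-3 + 48)² + J = (-3 + 48)² - 240 = 45² - 240 = 2025 - 240 = 1785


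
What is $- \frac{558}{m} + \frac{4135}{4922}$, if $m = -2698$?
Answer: $\frac{6951353}{6639778} \approx 1.0469$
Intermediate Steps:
$- \frac{558}{m} + \frac{4135}{4922} = - \frac{558}{-2698} + \frac{4135}{4922} = \left(-558\right) \left(- \frac{1}{2698}\right) + 4135 \cdot \frac{1}{4922} = \frac{279}{1349} + \frac{4135}{4922} = \frac{6951353}{6639778}$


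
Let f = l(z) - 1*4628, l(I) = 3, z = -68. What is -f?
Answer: 4625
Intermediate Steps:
f = -4625 (f = 3 - 1*4628 = 3 - 4628 = -4625)
-f = -1*(-4625) = 4625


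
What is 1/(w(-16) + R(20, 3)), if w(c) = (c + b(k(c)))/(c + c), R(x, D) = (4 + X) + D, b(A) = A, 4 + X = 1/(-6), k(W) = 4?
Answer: 24/77 ≈ 0.31169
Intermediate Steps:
X = -25/6 (X = -4 + 1/(-6) = -4 - ⅙ = -25/6 ≈ -4.1667)
R(x, D) = -⅙ + D (R(x, D) = (4 - 25/6) + D = -⅙ + D)
w(c) = (4 + c)/(2*c) (w(c) = (c + 4)/(c + c) = (4 + c)/((2*c)) = (4 + c)*(1/(2*c)) = (4 + c)/(2*c))
1/(w(-16) + R(20, 3)) = 1/((½)*(4 - 16)/(-16) + (-⅙ + 3)) = 1/((½)*(-1/16)*(-12) + 17/6) = 1/(3/8 + 17/6) = 1/(77/24) = 24/77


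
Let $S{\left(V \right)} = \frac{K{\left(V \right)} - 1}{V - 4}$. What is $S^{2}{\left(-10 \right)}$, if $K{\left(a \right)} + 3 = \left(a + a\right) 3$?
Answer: $\frac{1024}{49} \approx 20.898$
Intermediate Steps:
$K{\left(a \right)} = -3 + 6 a$ ($K{\left(a \right)} = -3 + \left(a + a\right) 3 = -3 + 2 a 3 = -3 + 6 a$)
$S{\left(V \right)} = \frac{-4 + 6 V}{-4 + V}$ ($S{\left(V \right)} = \frac{\left(-3 + 6 V\right) - 1}{V - 4} = \frac{-4 + 6 V}{-4 + V}$)
$S^{2}{\left(-10 \right)} = \left(\frac{2 \left(-2 + 3 \left(-10\right)\right)}{-4 - 10}\right)^{2} = \left(\frac{2 \left(-2 - 30\right)}{-14}\right)^{2} = \left(2 \left(- \frac{1}{14}\right) \left(-32\right)\right)^{2} = \left(\frac{32}{7}\right)^{2} = \frac{1024}{49}$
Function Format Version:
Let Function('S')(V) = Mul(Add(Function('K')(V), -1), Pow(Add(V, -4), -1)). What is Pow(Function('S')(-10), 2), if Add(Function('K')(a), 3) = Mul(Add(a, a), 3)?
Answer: Rational(1024, 49) ≈ 20.898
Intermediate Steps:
Function('K')(a) = Add(-3, Mul(6, a)) (Function('K')(a) = Add(-3, Mul(Add(a, a), 3)) = Add(-3, Mul(Mul(2, a), 3)) = Add(-3, Mul(6, a)))
Function('S')(V) = Mul(Pow(Add(-4, V), -1), Add(-4, Mul(6, V))) (Function('S')(V) = Mul(Add(Add(-3, Mul(6, V)), -1), Pow(Add(V, -4), -1)) = Mul(Add(-4, Mul(6, V)), Pow(Add(-4, V), -1)) = Mul(Pow(Add(-4, V), -1), Add(-4, Mul(6, V))))
Pow(Function('S')(-10), 2) = Pow(Mul(2, Pow(Add(-4, -10), -1), Add(-2, Mul(3, -10))), 2) = Pow(Mul(2, Pow(-14, -1), Add(-2, -30)), 2) = Pow(Mul(2, Rational(-1, 14), -32), 2) = Pow(Rational(32, 7), 2) = Rational(1024, 49)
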